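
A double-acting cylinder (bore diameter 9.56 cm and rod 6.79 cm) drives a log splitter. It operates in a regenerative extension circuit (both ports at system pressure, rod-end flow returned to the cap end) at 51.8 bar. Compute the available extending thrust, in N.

With equal pressure on both faces, forces on the annular region cancel; the net push is pressure × rod cross-section.
Rod cross-section A_rod = π/4 × (6.79 cm)² = 36.21 cm^2
F = P × A_rod

F ≈ 18800 N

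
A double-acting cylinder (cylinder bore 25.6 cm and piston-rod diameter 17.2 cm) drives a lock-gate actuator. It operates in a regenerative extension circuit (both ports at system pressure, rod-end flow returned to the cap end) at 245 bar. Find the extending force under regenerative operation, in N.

F ≈ 5.69e5 N

With equal pressure on both faces, forces on the annular region cancel; the net push is pressure × rod cross-section.
Rod cross-section A_rod = π/4 × (17.2 cm)² = 232.4 cm^2
F = P × A_rod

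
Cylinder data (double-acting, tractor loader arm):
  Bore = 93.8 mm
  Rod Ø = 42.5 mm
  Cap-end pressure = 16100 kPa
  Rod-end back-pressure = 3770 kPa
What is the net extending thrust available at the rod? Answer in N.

Cap-side area A_cap = π/4 × (93.8 mm)² = 6910 mm^2
Rod-side annular area A_ann = π/4 × (93.8² − 42.5²) = 5492 mm^2
Net thrust = P_cap·A_cap − P_rod·A_ann = 1.113e5 N − 20700 N

F ≈ 90600 N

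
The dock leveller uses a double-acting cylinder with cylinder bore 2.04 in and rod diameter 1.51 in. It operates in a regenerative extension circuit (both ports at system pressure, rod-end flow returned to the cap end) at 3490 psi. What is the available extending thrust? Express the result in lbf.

With equal pressure on both faces, forces on the annular region cancel; the net push is pressure × rod cross-section.
Rod cross-section A_rod = π/4 × (1.51 in)² = 1.791 in^2
F = P × A_rod

F ≈ 6250 lbf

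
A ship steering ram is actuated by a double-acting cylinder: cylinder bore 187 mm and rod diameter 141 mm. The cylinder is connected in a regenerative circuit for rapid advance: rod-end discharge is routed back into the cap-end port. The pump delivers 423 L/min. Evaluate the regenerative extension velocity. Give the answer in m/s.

v ≈ 0.452 m/s

In regeneration the rod-end outflow joins the pump flow into the cap end, so the net volume the pump must supply per unit advance equals the rod cross-section area.
Rod cross-section A_rod = π/4 × (141 mm)² = 15610 mm^2
v = Q_pump / A_rod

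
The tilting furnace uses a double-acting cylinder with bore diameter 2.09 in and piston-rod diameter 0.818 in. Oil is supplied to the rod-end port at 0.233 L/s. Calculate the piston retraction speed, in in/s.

v ≈ 4.89 in/s

Rod-side annular area A_ann = π/4 × (2.09² − 0.818²) = 2.905 in^2
Flow into the rod-end port fills the annular volume.
v = Q / A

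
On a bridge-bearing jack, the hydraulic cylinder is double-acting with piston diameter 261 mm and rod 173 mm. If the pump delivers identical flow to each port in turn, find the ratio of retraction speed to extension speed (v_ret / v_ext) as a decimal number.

v_ret/v_ext ≈ 1.78

Cap-side area A_cap = π/4 × (261 mm)² = 53500 mm^2
Rod-side annular area A_ann = π/4 × (261² − 173²) = 30000 mm^2
For equal Q, v ∝ 1/A, so v_ret/v_ext = A_cap/A_ann.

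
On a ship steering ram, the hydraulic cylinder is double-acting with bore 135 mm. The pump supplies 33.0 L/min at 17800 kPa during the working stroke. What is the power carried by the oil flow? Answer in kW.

W ≈ 9.79 kW

Hydraulic power = P × Q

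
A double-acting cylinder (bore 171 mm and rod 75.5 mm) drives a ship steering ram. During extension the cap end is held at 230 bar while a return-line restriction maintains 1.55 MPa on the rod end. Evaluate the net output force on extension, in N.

Cap-side area A_cap = π/4 × (171 mm)² = 22970 mm^2
Rod-side annular area A_ann = π/4 × (171² − 75.5²) = 18490 mm^2
Net thrust = P_cap·A_cap − P_rod·A_ann = 5.282e5 N − 28660 N

F ≈ 5.00e5 N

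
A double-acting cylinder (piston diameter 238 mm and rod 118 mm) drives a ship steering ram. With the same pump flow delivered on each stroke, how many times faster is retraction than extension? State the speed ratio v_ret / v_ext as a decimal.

Cap-side area A_cap = π/4 × (238 mm)² = 44490 mm^2
Rod-side annular area A_ann = π/4 × (238² − 118²) = 33550 mm^2
For equal Q, v ∝ 1/A, so v_ret/v_ext = A_cap/A_ann.

v_ret/v_ext ≈ 1.33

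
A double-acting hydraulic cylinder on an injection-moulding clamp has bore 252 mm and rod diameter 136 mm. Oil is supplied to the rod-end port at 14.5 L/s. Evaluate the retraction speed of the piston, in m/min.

v ≈ 24.6 m/min

Rod-side annular area A_ann = π/4 × (252² − 136²) = 35350 mm^2
Flow into the rod-end port fills the annular volume.
v = Q / A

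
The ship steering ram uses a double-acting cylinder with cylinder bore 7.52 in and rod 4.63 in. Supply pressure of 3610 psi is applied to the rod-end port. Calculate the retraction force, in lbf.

Rod-side annular area A_ann = π/4 × (7.52² − 4.63²) = 27.58 in^2
On retraction the pressure acts on the annular area (bore minus rod).
F = P × A_ann

F ≈ 99600 lbf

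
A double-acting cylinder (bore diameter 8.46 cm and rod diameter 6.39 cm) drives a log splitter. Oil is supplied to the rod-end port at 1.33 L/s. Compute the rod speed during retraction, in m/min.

Rod-side annular area A_ann = π/4 × (8.46² − 6.39²) = 24.14 cm^2
Flow into the rod-end port fills the annular volume.
v = Q / A

v ≈ 33.1 m/min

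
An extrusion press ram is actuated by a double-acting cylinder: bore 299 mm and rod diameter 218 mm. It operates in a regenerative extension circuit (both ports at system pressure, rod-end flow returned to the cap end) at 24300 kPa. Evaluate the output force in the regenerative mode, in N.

With equal pressure on both faces, forces on the annular region cancel; the net push is pressure × rod cross-section.
Rod cross-section A_rod = π/4 × (218 mm)² = 37330 mm^2
F = P × A_rod

F ≈ 9.07e5 N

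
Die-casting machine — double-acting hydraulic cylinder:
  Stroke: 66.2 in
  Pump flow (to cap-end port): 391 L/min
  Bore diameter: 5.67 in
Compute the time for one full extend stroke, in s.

t ≈ 4.20 s

Cap-side area A_cap = π/4 × (5.67 in)² = 25.25 in^2
Swept volume V = A × L; t = V / Q = A·L / Q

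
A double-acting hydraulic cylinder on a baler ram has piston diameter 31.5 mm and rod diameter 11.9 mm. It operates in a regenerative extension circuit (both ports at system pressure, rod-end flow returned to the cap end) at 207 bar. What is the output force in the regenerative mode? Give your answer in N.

F ≈ 2300 N

With equal pressure on both faces, forces on the annular region cancel; the net push is pressure × rod cross-section.
Rod cross-section A_rod = π/4 × (11.9 mm)² = 111.2 mm^2
F = P × A_rod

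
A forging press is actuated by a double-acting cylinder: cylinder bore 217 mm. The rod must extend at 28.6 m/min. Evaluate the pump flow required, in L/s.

Q ≈ 17.6 L/s

Cap-side area A_cap = π/4 × (217 mm)² = 36980 mm^2
Q = A × v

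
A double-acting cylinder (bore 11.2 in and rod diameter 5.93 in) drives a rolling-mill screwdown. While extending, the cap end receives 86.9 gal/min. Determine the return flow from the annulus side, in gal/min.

Cap-side area A_cap = π/4 × (11.2 in)² = 98.52 in^2
Rod-side annular area A_ann = π/4 × (11.2² − 5.93²) = 70.90 in^2
Piston speed v = Q_in/A_cap; rod-end outflow Q_out = v × A_ann = Q_in × A_ann/A_cap.

Q_out ≈ 62.5 gal/min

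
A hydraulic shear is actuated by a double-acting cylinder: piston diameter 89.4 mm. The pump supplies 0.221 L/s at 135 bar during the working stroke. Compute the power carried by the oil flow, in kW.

Hydraulic power = P × Q

W ≈ 2.98 kW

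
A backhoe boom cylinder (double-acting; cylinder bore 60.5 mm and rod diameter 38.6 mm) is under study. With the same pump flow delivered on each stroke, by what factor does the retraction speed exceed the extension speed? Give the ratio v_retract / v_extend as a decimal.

v_ret/v_ext ≈ 1.69

Cap-side area A_cap = π/4 × (60.5 mm)² = 2875 mm^2
Rod-side annular area A_ann = π/4 × (60.5² − 38.6²) = 1705 mm^2
For equal Q, v ∝ 1/A, so v_ret/v_ext = A_cap/A_ann.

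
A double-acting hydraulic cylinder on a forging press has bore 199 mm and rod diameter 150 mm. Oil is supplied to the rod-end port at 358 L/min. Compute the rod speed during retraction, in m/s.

v ≈ 0.444 m/s

Rod-side annular area A_ann = π/4 × (199² − 150²) = 13430 mm^2
Flow into the rod-end port fills the annular volume.
v = Q / A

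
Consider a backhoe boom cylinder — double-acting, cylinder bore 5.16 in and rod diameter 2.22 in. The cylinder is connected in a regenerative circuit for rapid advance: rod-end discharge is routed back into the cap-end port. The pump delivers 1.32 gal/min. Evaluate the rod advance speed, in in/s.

In regeneration the rod-end outflow joins the pump flow into the cap end, so the net volume the pump must supply per unit advance equals the rod cross-section area.
Rod cross-section A_rod = π/4 × (2.22 in)² = 3.871 in^2
v = Q_pump / A_rod

v ≈ 1.31 in/s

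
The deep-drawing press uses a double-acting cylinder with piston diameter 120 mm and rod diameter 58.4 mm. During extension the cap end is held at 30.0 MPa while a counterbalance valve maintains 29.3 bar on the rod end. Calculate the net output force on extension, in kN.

F ≈ 314 kN

Cap-side area A_cap = π/4 × (120 mm)² = 11310 mm^2
Rod-side annular area A_ann = π/4 × (120² − 58.4²) = 8631 mm^2
Net thrust = P_cap·A_cap − P_rod·A_ann = 339.3 kN − 25.29 kN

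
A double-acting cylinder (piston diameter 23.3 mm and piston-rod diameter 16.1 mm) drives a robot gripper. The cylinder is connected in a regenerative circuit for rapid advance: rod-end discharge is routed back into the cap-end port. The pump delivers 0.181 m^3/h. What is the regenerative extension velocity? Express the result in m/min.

In regeneration the rod-end outflow joins the pump flow into the cap end, so the net volume the pump must supply per unit advance equals the rod cross-section area.
Rod cross-section A_rod = π/4 × (16.1 mm)² = 203.6 mm^2
v = Q_pump / A_rod

v ≈ 14.8 m/min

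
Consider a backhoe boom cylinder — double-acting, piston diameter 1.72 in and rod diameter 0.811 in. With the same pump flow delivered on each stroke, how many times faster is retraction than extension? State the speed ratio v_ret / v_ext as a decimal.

v_ret/v_ext ≈ 1.29

Cap-side area A_cap = π/4 × (1.72 in)² = 2.324 in^2
Rod-side annular area A_ann = π/4 × (1.72² − 0.811²) = 1.807 in^2
For equal Q, v ∝ 1/A, so v_ret/v_ext = A_cap/A_ann.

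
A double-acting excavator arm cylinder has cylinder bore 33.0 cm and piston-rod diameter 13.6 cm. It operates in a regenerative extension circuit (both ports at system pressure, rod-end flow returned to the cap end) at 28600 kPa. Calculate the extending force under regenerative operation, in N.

F ≈ 4.15e5 N

With equal pressure on both faces, forces on the annular region cancel; the net push is pressure × rod cross-section.
Rod cross-section A_rod = π/4 × (13.6 cm)² = 145.3 cm^2
F = P × A_rod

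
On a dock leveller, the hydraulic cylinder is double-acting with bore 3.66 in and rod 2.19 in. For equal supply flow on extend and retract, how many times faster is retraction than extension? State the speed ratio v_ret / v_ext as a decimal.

Cap-side area A_cap = π/4 × (3.66 in)² = 10.52 in^2
Rod-side annular area A_ann = π/4 × (3.66² − 2.19²) = 6.754 in^2
For equal Q, v ∝ 1/A, so v_ret/v_ext = A_cap/A_ann.

v_ret/v_ext ≈ 1.56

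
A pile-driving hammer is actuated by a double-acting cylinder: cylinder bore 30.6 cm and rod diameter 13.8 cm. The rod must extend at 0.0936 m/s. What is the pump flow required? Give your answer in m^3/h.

Cap-side area A_cap = π/4 × (30.6 cm)² = 735.4 cm^2
Q = A × v

Q ≈ 24.8 m^3/h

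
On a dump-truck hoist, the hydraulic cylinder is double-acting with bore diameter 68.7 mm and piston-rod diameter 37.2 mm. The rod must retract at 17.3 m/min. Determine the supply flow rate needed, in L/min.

Rod-side annular area A_ann = π/4 × (68.7² − 37.2²) = 2620 mm^2
Q = A × v

Q ≈ 45.3 L/min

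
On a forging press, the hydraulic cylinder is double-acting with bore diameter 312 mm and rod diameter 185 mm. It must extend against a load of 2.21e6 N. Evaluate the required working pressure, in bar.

Cap-side area A_cap = π/4 × (312 mm)² = 76450 mm^2
P = F / A = 2.21e6 N / A

P ≈ 289 bar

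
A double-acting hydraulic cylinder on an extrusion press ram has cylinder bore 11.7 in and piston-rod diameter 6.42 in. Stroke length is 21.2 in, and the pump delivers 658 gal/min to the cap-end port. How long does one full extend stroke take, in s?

t ≈ 0.900 s

Cap-side area A_cap = π/4 × (11.7 in)² = 107.5 in^2
Swept volume V = A × L; t = V / Q = A·L / Q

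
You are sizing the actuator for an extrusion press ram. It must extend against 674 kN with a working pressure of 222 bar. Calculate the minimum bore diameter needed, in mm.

D ≈ 197 mm

Extension force acts on the full piston face: F = P × (π/4)D².
D = √(4F / (πP)) = √(4 × 674 kN / (π × 222 bar))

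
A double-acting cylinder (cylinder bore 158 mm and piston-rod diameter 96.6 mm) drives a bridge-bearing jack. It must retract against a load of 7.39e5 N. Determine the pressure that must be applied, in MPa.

Rod-side annular area A_ann = π/4 × (158² − 96.6²) = 12280 mm^2
Retraction: pressure acts on the annular area.
P = F / A = 7.39e5 N / A

P ≈ 60.2 MPa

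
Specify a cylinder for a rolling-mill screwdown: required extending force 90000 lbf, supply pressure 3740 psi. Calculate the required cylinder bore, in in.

D ≈ 5.54 in

Extension force acts on the full piston face: F = P × (π/4)D².
D = √(4F / (πP)) = √(4 × 90000 lbf / (π × 3740 psi))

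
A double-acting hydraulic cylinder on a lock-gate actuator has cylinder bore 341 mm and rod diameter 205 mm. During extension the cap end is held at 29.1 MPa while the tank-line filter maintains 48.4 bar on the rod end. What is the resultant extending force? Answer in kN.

F ≈ 2380 kN

Cap-side area A_cap = π/4 × (341 mm)² = 91330 mm^2
Rod-side annular area A_ann = π/4 × (341² − 205²) = 58320 mm^2
Net thrust = P_cap·A_cap − P_rod·A_ann = 2658 kN − 282.3 kN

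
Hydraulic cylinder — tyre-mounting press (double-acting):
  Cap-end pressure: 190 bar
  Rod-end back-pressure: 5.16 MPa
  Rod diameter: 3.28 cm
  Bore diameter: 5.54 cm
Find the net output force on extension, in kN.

F ≈ 37.7 kN

Cap-side area A_cap = π/4 × (5.54 cm)² = 24.11 cm^2
Rod-side annular area A_ann = π/4 × (5.54² − 3.28²) = 15.66 cm^2
Net thrust = P_cap·A_cap − P_rod·A_ann = 45.80 kN − 8.078 kN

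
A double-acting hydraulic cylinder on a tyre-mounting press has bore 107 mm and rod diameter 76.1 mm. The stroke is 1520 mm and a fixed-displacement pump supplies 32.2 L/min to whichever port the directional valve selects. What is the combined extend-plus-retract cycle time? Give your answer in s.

t ≈ 38.1 s

Cap-side area A_cap = π/4 × (107 mm)² = 8992 mm^2
Rod-side annular area A_ann = π/4 × (107² − 76.1²) = 4444 mm^2
t_ext = A_cap·L/Q = 25.47 s
t_ret = A_ann·L/Q = 12.59 s
t_cycle = t_ext + t_ret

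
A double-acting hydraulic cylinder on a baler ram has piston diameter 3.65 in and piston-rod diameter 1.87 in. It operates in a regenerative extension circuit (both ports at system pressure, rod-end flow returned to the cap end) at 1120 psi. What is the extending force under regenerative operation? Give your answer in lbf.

With equal pressure on both faces, forces on the annular region cancel; the net push is pressure × rod cross-section.
Rod cross-section A_rod = π/4 × (1.87 in)² = 2.746 in^2
F = P × A_rod

F ≈ 3080 lbf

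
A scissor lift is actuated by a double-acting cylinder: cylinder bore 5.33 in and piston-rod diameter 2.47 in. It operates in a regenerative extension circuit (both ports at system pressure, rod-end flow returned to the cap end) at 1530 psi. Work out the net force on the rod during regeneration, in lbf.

F ≈ 7330 lbf

With equal pressure on both faces, forces on the annular region cancel; the net push is pressure × rod cross-section.
Rod cross-section A_rod = π/4 × (2.47 in)² = 4.792 in^2
F = P × A_rod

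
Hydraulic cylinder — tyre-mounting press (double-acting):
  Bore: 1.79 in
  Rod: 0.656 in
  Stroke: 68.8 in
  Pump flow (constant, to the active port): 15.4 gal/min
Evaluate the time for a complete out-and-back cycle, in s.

Cap-side area A_cap = π/4 × (1.79 in)² = 2.516 in^2
Rod-side annular area A_ann = π/4 × (1.79² − 0.656²) = 2.179 in^2
t_ext = A_cap·L/Q = 2.920 s
t_ret = A_ann·L/Q = 2.528 s
t_cycle = t_ext + t_ret

t ≈ 5.45 s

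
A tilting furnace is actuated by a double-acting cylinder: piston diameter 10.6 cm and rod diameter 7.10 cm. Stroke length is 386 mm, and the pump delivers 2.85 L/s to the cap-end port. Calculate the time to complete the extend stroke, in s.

Cap-side area A_cap = π/4 × (10.6 cm)² = 88.25 cm^2
Swept volume V = A × L; t = V / Q = A·L / Q

t ≈ 1.20 s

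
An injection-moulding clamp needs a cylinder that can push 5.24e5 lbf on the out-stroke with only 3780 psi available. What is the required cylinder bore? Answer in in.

D ≈ 13.3 in

Extension force acts on the full piston face: F = P × (π/4)D².
D = √(4F / (πP)) = √(4 × 5.24e5 lbf / (π × 3780 psi))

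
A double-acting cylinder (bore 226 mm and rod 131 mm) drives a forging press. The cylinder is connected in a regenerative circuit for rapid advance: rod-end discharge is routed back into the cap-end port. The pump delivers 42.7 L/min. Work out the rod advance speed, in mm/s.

In regeneration the rod-end outflow joins the pump flow into the cap end, so the net volume the pump must supply per unit advance equals the rod cross-section area.
Rod cross-section A_rod = π/4 × (131 mm)² = 13480 mm^2
v = Q_pump / A_rod

v ≈ 52.8 mm/s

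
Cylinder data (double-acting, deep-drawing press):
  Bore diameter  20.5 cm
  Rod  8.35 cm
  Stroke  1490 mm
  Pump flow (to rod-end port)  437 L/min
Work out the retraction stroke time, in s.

t ≈ 5.63 s

Rod-side annular area A_ann = π/4 × (20.5² − 8.35²) = 275.3 cm^2
Swept volume V = A × L; t = V / Q = A·L / Q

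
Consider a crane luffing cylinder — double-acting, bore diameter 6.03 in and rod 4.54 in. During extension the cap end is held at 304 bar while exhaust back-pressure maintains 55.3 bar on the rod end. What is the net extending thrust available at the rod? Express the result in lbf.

F ≈ 1.16e5 lbf

Cap-side area A_cap = π/4 × (6.03 in)² = 28.56 in^2
Rod-side annular area A_ann = π/4 × (6.03² − 4.54²) = 12.37 in^2
Net thrust = P_cap·A_cap − P_rod·A_ann = 1.259e5 lbf − 9921 lbf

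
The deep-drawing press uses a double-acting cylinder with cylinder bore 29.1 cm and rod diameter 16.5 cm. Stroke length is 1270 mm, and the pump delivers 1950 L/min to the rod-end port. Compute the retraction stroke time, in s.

Rod-side annular area A_ann = π/4 × (29.1² − 16.5²) = 451.3 cm^2
Swept volume V = A × L; t = V / Q = A·L / Q

t ≈ 1.76 s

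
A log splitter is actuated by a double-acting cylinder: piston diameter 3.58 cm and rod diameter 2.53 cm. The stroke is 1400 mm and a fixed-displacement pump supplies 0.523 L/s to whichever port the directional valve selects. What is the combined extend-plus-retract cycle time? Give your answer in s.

t ≈ 4.04 s

Cap-side area A_cap = π/4 × (3.58 cm)² = 10.07 cm^2
Rod-side annular area A_ann = π/4 × (3.58² − 2.53²) = 5.039 cm^2
t_ext = A_cap·L/Q = 2.695 s
t_ret = A_ann·L/Q = 1.349 s
t_cycle = t_ext + t_ret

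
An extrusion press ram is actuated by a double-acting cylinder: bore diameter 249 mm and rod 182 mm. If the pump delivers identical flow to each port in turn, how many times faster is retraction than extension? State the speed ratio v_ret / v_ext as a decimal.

v_ret/v_ext ≈ 2.15

Cap-side area A_cap = π/4 × (249 mm)² = 48700 mm^2
Rod-side annular area A_ann = π/4 × (249² − 182²) = 22680 mm^2
For equal Q, v ∝ 1/A, so v_ret/v_ext = A_cap/A_ann.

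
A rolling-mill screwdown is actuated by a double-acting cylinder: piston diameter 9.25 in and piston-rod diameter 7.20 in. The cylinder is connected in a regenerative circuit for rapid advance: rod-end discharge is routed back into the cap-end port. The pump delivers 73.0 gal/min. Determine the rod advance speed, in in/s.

v ≈ 6.90 in/s

In regeneration the rod-end outflow joins the pump flow into the cap end, so the net volume the pump must supply per unit advance equals the rod cross-section area.
Rod cross-section A_rod = π/4 × (7.20 in)² = 40.72 in^2
v = Q_pump / A_rod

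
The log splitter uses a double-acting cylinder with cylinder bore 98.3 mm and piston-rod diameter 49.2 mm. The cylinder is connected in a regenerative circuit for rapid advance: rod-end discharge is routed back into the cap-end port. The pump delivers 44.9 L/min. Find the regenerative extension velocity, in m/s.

In regeneration the rod-end outflow joins the pump flow into the cap end, so the net volume the pump must supply per unit advance equals the rod cross-section area.
Rod cross-section A_rod = π/4 × (49.2 mm)² = 1901 mm^2
v = Q_pump / A_rod

v ≈ 0.394 m/s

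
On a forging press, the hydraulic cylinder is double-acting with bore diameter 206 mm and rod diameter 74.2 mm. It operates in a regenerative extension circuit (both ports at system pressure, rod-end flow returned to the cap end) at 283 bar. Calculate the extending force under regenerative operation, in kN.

F ≈ 122 kN

With equal pressure on both faces, forces on the annular region cancel; the net push is pressure × rod cross-section.
Rod cross-section A_rod = π/4 × (74.2 mm)² = 4324 mm^2
F = P × A_rod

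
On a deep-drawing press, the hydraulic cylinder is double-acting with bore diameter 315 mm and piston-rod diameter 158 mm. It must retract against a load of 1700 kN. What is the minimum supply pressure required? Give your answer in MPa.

P ≈ 29.1 MPa

Rod-side annular area A_ann = π/4 × (315² − 158²) = 58320 mm^2
Retraction: pressure acts on the annular area.
P = F / A = 1700 kN / A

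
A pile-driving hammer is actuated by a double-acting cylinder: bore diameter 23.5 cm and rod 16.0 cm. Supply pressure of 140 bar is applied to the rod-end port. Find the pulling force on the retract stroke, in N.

Rod-side annular area A_ann = π/4 × (23.5² − 16.0²) = 232.7 cm^2
On retraction the pressure acts on the annular area (bore minus rod).
F = P × A_ann

F ≈ 3.26e5 N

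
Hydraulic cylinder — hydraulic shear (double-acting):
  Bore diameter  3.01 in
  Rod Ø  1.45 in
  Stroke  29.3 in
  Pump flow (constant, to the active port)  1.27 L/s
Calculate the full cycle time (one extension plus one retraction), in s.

Cap-side area A_cap = π/4 × (3.01 in)² = 7.116 in^2
Rod-side annular area A_ann = π/4 × (3.01² − 1.45²) = 5.464 in^2
t_ext = A_cap·L/Q = 2.690 s
t_ret = A_ann·L/Q = 2.066 s
t_cycle = t_ext + t_ret

t ≈ 4.76 s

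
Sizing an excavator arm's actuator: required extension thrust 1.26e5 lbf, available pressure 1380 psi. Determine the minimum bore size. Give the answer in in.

D ≈ 10.8 in

Extension force acts on the full piston face: F = P × (π/4)D².
D = √(4F / (πP)) = √(4 × 1.26e5 lbf / (π × 1380 psi))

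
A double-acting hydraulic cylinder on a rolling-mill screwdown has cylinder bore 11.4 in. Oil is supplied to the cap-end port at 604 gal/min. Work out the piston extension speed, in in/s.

v ≈ 22.8 in/s

Cap-side area A_cap = π/4 × (11.4 in)² = 102.1 in^2
v = Q / A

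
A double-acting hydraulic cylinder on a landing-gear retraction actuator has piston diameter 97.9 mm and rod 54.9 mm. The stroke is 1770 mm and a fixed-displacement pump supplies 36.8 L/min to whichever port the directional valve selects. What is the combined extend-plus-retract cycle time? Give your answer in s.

Cap-side area A_cap = π/4 × (97.9 mm)² = 7528 mm^2
Rod-side annular area A_ann = π/4 × (97.9² − 54.9²) = 5160 mm^2
t_ext = A_cap·L/Q = 21.72 s
t_ret = A_ann·L/Q = 14.89 s
t_cycle = t_ext + t_ret

t ≈ 36.6 s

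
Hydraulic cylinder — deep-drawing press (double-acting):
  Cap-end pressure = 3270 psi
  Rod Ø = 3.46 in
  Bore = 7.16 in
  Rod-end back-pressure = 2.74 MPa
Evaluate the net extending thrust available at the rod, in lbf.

Cap-side area A_cap = π/4 × (7.16 in)² = 40.26 in^2
Rod-side annular area A_ann = π/4 × (7.16² − 3.46²) = 30.86 in^2
Net thrust = P_cap·A_cap − P_rod·A_ann = 1.317e5 lbf − 12260 lbf

F ≈ 1.19e5 lbf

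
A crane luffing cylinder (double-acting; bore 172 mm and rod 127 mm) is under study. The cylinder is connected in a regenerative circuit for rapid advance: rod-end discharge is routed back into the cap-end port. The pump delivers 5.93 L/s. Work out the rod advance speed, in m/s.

In regeneration the rod-end outflow joins the pump flow into the cap end, so the net volume the pump must supply per unit advance equals the rod cross-section area.
Rod cross-section A_rod = π/4 × (127 mm)² = 12670 mm^2
v = Q_pump / A_rod

v ≈ 0.468 m/s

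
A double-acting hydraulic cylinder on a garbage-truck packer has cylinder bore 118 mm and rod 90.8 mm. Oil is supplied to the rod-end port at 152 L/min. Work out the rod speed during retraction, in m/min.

Rod-side annular area A_ann = π/4 × (118² − 90.8²) = 4461 mm^2
Flow into the rod-end port fills the annular volume.
v = Q / A

v ≈ 34.1 m/min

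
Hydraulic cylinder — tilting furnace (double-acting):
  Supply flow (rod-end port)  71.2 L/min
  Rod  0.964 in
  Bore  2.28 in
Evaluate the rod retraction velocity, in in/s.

Rod-side annular area A_ann = π/4 × (2.28² − 0.964²) = 3.353 in^2
Flow into the rod-end port fills the annular volume.
v = Q / A

v ≈ 21.6 in/s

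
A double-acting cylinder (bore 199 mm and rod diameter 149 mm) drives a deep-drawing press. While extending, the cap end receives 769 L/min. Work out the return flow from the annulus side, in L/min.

Q_out ≈ 338 L/min

Cap-side area A_cap = π/4 × (199 mm)² = 31100 mm^2
Rod-side annular area A_ann = π/4 × (199² − 149²) = 13670 mm^2
Piston speed v = Q_in/A_cap; rod-end outflow Q_out = v × A_ann = Q_in × A_ann/A_cap.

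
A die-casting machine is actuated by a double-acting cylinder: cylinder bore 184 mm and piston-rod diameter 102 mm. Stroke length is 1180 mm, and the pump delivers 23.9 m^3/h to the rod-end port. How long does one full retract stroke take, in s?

t ≈ 3.27 s

Rod-side annular area A_ann = π/4 × (184² − 102²) = 18420 mm^2
Swept volume V = A × L; t = V / Q = A·L / Q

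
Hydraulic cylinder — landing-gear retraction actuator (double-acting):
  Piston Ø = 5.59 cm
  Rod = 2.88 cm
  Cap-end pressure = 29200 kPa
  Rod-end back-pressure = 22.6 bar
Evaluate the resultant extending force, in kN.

F ≈ 67.6 kN

Cap-side area A_cap = π/4 × (5.59 cm)² = 24.54 cm^2
Rod-side annular area A_ann = π/4 × (5.59² − 2.88²) = 18.03 cm^2
Net thrust = P_cap·A_cap − P_rod·A_ann = 71.66 kN − 4.074 kN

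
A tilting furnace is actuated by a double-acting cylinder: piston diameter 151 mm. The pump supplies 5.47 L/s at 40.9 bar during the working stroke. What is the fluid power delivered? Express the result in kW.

Hydraulic power = P × Q

W ≈ 22.4 kW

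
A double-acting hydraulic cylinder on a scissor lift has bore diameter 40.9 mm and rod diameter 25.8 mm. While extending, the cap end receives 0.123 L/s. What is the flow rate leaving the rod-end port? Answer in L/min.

Cap-side area A_cap = π/4 × (40.9 mm)² = 1314 mm^2
Rod-side annular area A_ann = π/4 × (40.9² − 25.8²) = 791.0 mm^2
Piston speed v = Q_in/A_cap; rod-end outflow Q_out = v × A_ann = Q_in × A_ann/A_cap.

Q_out ≈ 4.44 L/min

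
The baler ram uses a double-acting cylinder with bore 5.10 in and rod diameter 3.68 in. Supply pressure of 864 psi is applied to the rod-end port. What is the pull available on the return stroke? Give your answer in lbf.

F ≈ 8460 lbf

Rod-side annular area A_ann = π/4 × (5.10² − 3.68²) = 9.792 in^2
On retraction the pressure acts on the annular area (bore minus rod).
F = P × A_ann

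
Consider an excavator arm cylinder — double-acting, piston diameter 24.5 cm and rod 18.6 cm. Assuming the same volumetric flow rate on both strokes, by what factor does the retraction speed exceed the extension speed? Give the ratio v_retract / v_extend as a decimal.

v_ret/v_ext ≈ 2.36

Cap-side area A_cap = π/4 × (24.5 cm)² = 471.4 cm^2
Rod-side annular area A_ann = π/4 × (24.5² − 18.6²) = 199.7 cm^2
For equal Q, v ∝ 1/A, so v_ret/v_ext = A_cap/A_ann.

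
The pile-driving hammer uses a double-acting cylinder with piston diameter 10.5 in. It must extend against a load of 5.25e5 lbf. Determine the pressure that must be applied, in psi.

P ≈ 6060 psi

Cap-side area A_cap = π/4 × (10.5 in)² = 86.59 in^2
P = F / A = 5.25e5 lbf / A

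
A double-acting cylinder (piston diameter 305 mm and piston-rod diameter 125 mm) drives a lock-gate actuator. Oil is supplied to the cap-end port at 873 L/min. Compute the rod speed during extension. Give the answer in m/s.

v ≈ 0.199 m/s

Cap-side area A_cap = π/4 × (305 mm)² = 73060 mm^2
v = Q / A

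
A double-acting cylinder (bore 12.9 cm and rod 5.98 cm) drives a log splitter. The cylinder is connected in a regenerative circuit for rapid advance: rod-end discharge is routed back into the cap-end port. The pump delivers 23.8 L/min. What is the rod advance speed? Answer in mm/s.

v ≈ 141 mm/s

In regeneration the rod-end outflow joins the pump flow into the cap end, so the net volume the pump must supply per unit advance equals the rod cross-section area.
Rod cross-section A_rod = π/4 × (5.98 cm)² = 28.09 cm^2
v = Q_pump / A_rod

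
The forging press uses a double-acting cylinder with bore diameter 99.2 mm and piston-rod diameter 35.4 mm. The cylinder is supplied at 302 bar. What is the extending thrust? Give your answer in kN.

F ≈ 233 kN

Cap-side area A_cap = π/4 × (99.2 mm)² = 7729 mm^2
F = P × A_cap = 302 bar × A_cap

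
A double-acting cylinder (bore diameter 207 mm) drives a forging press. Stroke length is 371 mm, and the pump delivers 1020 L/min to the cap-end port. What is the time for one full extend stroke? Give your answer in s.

Cap-side area A_cap = π/4 × (207 mm)² = 33650 mm^2
Swept volume V = A × L; t = V / Q = A·L / Q

t ≈ 0.734 s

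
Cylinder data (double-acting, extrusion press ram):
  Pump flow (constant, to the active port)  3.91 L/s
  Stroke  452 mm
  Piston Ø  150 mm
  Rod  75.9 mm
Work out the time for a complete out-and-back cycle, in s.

t ≈ 3.56 s

Cap-side area A_cap = π/4 × (150 mm)² = 17670 mm^2
Rod-side annular area A_ann = π/4 × (150² − 75.9²) = 13150 mm^2
t_ext = A_cap·L/Q = 2.043 s
t_ret = A_ann·L/Q = 1.520 s
t_cycle = t_ext + t_ret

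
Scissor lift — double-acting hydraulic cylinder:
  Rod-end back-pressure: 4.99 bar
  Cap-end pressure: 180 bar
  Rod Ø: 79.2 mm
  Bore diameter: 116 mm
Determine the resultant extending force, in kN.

Cap-side area A_cap = π/4 × (116 mm)² = 10570 mm^2
Rod-side annular area A_ann = π/4 × (116² − 79.2²) = 5642 mm^2
Net thrust = P_cap·A_cap − P_rod·A_ann = 190.2 kN − 2.815 kN

F ≈ 187 kN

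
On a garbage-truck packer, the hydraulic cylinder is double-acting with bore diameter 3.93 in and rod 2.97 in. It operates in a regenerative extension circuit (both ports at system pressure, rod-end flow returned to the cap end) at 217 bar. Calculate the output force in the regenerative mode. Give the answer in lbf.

With equal pressure on both faces, forces on the annular region cancel; the net push is pressure × rod cross-section.
Rod cross-section A_rod = π/4 × (2.97 in)² = 6.928 in^2
F = P × A_rod

F ≈ 21800 lbf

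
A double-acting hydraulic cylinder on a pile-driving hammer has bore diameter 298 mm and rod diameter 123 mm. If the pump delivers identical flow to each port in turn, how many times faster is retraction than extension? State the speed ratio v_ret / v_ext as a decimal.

Cap-side area A_cap = π/4 × (298 mm)² = 69750 mm^2
Rod-side annular area A_ann = π/4 × (298² − 123²) = 57860 mm^2
For equal Q, v ∝ 1/A, so v_ret/v_ext = A_cap/A_ann.

v_ret/v_ext ≈ 1.21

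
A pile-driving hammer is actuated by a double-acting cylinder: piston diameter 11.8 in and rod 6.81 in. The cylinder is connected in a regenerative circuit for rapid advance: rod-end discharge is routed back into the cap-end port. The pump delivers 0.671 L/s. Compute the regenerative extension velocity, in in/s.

v ≈ 1.12 in/s

In regeneration the rod-end outflow joins the pump flow into the cap end, so the net volume the pump must supply per unit advance equals the rod cross-section area.
Rod cross-section A_rod = π/4 × (6.81 in)² = 36.42 in^2
v = Q_pump / A_rod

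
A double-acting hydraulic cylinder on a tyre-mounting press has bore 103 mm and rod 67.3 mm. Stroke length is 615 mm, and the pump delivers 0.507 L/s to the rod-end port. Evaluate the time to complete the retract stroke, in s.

t ≈ 5.79 s

Rod-side annular area A_ann = π/4 × (103² − 67.3²) = 4775 mm^2
Swept volume V = A × L; t = V / Q = A·L / Q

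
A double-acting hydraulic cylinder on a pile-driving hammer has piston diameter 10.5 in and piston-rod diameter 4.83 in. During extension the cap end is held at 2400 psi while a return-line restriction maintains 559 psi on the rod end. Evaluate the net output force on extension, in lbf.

Cap-side area A_cap = π/4 × (10.5 in)² = 86.59 in^2
Rod-side annular area A_ann = π/4 × (10.5² − 4.83²) = 68.27 in^2
Net thrust = P_cap·A_cap − P_rod·A_ann = 2.078e5 lbf − 38160 lbf

F ≈ 1.70e5 lbf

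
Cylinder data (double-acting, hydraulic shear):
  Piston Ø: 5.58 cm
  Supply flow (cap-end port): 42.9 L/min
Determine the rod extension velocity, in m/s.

Cap-side area A_cap = π/4 × (5.58 cm)² = 24.45 cm^2
v = Q / A

v ≈ 0.292 m/s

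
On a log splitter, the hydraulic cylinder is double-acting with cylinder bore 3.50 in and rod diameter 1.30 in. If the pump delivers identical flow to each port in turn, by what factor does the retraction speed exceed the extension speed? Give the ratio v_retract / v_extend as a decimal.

Cap-side area A_cap = π/4 × (3.50 in)² = 9.621 in^2
Rod-side annular area A_ann = π/4 × (3.50² − 1.30²) = 8.294 in^2
For equal Q, v ∝ 1/A, so v_ret/v_ext = A_cap/A_ann.

v_ret/v_ext ≈ 1.16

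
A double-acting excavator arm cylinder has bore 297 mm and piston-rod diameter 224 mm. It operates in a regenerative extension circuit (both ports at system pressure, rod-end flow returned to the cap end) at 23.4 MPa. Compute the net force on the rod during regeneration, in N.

F ≈ 9.22e5 N

With equal pressure on both faces, forces on the annular region cancel; the net push is pressure × rod cross-section.
Rod cross-section A_rod = π/4 × (224 mm)² = 39410 mm^2
F = P × A_rod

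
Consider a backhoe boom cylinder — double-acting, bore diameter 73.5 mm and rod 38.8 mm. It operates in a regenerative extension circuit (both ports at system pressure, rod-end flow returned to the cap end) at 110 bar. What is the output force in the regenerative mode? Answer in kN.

F ≈ 13.0 kN

With equal pressure on both faces, forces on the annular region cancel; the net push is pressure × rod cross-section.
Rod cross-section A_rod = π/4 × (38.8 mm)² = 1182 mm^2
F = P × A_rod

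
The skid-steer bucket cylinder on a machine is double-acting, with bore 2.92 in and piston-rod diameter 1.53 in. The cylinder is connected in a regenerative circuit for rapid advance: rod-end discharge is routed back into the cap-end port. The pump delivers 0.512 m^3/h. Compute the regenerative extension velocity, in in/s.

v ≈ 4.72 in/s

In regeneration the rod-end outflow joins the pump flow into the cap end, so the net volume the pump must supply per unit advance equals the rod cross-section area.
Rod cross-section A_rod = π/4 × (1.53 in)² = 1.839 in^2
v = Q_pump / A_rod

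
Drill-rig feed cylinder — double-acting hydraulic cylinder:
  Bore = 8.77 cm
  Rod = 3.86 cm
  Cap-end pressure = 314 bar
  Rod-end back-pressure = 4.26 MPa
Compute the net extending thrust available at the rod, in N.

F ≈ 1.69e5 N

Cap-side area A_cap = π/4 × (8.77 cm)² = 60.41 cm^2
Rod-side annular area A_ann = π/4 × (8.77² − 3.86²) = 48.71 cm^2
Net thrust = P_cap·A_cap − P_rod·A_ann = 1.897e5 N − 20750 N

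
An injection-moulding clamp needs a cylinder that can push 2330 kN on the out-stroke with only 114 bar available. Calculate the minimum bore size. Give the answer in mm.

Extension force acts on the full piston face: F = P × (π/4)D².
D = √(4F / (πP)) = √(4 × 2330 kN / (π × 114 bar))

D ≈ 510 mm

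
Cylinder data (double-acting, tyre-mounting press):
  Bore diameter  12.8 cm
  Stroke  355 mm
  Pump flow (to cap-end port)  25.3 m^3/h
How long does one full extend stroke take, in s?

Cap-side area A_cap = π/4 × (12.8 cm)² = 128.7 cm^2
Swept volume V = A × L; t = V / Q = A·L / Q

t ≈ 0.650 s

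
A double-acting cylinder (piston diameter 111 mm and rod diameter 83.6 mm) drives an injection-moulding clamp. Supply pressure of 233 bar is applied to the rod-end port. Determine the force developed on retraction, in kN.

F ≈ 97.6 kN

Rod-side annular area A_ann = π/4 × (111² − 83.6²) = 4188 mm^2
On retraction the pressure acts on the annular area (bore minus rod).
F = P × A_ann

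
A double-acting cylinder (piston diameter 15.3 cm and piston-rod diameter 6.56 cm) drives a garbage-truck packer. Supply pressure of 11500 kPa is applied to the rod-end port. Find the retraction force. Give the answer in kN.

F ≈ 173 kN

Rod-side annular area A_ann = π/4 × (15.3² − 6.56²) = 150.1 cm^2
On retraction the pressure acts on the annular area (bore minus rod).
F = P × A_ann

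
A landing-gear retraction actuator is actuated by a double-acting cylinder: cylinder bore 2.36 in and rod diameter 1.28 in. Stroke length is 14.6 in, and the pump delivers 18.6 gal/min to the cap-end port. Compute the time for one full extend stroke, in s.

Cap-side area A_cap = π/4 × (2.36 in)² = 4.374 in^2
Swept volume V = A × L; t = V / Q = A·L / Q

t ≈ 0.892 s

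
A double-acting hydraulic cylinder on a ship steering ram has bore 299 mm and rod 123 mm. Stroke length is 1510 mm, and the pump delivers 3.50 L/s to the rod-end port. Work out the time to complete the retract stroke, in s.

Rod-side annular area A_ann = π/4 × (299² − 123²) = 58330 mm^2
Swept volume V = A × L; t = V / Q = A·L / Q

t ≈ 25.2 s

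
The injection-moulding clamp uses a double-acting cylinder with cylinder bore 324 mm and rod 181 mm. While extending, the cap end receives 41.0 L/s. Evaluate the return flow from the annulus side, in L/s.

Cap-side area A_cap = π/4 × (324 mm)² = 82450 mm^2
Rod-side annular area A_ann = π/4 × (324² − 181²) = 56720 mm^2
Piston speed v = Q_in/A_cap; rod-end outflow Q_out = v × A_ann = Q_in × A_ann/A_cap.

Q_out ≈ 28.2 L/s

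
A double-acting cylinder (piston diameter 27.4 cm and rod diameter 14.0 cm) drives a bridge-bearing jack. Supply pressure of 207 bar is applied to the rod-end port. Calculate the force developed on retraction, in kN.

F ≈ 902 kN

Rod-side annular area A_ann = π/4 × (27.4² − 14.0²) = 435.7 cm^2
On retraction the pressure acts on the annular area (bore minus rod).
F = P × A_ann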